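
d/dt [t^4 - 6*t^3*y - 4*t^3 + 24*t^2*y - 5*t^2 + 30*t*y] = 4*t^3 - 18*t^2*y - 12*t^2 + 48*t*y - 10*t + 30*y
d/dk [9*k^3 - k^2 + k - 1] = 27*k^2 - 2*k + 1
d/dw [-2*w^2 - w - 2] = -4*w - 1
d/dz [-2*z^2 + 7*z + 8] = 7 - 4*z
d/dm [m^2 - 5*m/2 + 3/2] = 2*m - 5/2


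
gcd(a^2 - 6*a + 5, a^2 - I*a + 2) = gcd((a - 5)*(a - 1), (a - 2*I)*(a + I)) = 1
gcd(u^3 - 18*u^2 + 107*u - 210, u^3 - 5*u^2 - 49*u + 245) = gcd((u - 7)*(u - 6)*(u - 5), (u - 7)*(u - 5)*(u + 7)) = u^2 - 12*u + 35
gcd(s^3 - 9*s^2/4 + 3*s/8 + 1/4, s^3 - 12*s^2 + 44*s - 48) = s - 2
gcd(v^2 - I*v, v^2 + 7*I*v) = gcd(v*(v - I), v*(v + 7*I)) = v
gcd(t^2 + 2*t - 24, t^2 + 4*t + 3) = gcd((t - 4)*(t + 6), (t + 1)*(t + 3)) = 1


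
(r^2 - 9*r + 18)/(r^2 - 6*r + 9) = (r - 6)/(r - 3)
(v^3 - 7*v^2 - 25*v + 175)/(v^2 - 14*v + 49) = (v^2 - 25)/(v - 7)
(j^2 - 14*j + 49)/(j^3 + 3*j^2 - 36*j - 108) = (j^2 - 14*j + 49)/(j^3 + 3*j^2 - 36*j - 108)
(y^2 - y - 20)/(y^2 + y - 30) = (y + 4)/(y + 6)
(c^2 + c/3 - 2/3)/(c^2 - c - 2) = (c - 2/3)/(c - 2)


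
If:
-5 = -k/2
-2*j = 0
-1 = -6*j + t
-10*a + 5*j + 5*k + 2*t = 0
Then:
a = 24/5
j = 0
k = 10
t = -1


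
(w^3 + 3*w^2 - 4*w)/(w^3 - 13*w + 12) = w/(w - 3)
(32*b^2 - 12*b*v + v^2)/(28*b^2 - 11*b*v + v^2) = (-8*b + v)/(-7*b + v)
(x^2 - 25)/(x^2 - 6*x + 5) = (x + 5)/(x - 1)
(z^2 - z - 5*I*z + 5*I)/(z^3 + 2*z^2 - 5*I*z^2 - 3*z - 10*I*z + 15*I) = 1/(z + 3)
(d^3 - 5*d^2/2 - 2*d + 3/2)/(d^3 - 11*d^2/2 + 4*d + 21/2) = (2*d - 1)/(2*d - 7)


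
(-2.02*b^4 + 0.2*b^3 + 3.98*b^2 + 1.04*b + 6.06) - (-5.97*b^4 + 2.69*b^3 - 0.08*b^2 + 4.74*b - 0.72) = 3.95*b^4 - 2.49*b^3 + 4.06*b^2 - 3.7*b + 6.78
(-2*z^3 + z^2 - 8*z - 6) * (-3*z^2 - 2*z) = 6*z^5 + z^4 + 22*z^3 + 34*z^2 + 12*z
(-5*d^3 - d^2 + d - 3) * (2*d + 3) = -10*d^4 - 17*d^3 - d^2 - 3*d - 9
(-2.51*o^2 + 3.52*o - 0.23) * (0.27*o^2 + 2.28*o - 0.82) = -0.6777*o^4 - 4.7724*o^3 + 10.0217*o^2 - 3.4108*o + 0.1886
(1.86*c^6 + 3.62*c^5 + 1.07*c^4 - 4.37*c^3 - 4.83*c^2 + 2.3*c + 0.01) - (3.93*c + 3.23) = 1.86*c^6 + 3.62*c^5 + 1.07*c^4 - 4.37*c^3 - 4.83*c^2 - 1.63*c - 3.22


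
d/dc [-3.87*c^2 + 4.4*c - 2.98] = 4.4 - 7.74*c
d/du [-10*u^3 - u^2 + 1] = 2*u*(-15*u - 1)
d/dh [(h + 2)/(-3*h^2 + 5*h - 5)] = (-3*h^2 + 5*h + (h + 2)*(6*h - 5) - 5)/(3*h^2 - 5*h + 5)^2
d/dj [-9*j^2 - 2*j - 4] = -18*j - 2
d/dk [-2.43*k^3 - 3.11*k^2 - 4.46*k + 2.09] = -7.29*k^2 - 6.22*k - 4.46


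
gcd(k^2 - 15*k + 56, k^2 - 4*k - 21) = k - 7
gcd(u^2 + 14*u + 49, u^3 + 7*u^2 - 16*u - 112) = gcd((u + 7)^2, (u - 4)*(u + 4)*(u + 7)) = u + 7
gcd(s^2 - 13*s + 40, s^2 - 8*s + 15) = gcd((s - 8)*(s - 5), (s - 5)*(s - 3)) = s - 5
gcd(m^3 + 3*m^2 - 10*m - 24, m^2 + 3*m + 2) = m + 2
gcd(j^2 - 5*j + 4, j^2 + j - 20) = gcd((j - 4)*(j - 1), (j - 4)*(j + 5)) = j - 4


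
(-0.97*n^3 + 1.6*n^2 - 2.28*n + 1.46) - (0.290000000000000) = -0.97*n^3 + 1.6*n^2 - 2.28*n + 1.17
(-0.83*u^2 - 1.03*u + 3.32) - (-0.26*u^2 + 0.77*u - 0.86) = -0.57*u^2 - 1.8*u + 4.18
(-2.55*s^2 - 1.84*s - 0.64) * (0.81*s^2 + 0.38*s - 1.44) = -2.0655*s^4 - 2.4594*s^3 + 2.4544*s^2 + 2.4064*s + 0.9216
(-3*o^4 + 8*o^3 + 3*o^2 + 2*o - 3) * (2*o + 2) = -6*o^5 + 10*o^4 + 22*o^3 + 10*o^2 - 2*o - 6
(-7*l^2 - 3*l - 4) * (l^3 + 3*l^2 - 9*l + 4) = -7*l^5 - 24*l^4 + 50*l^3 - 13*l^2 + 24*l - 16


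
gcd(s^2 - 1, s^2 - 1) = s^2 - 1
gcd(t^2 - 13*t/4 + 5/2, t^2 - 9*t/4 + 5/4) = t - 5/4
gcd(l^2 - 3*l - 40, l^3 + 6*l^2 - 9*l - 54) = 1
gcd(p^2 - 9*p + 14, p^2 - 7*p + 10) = p - 2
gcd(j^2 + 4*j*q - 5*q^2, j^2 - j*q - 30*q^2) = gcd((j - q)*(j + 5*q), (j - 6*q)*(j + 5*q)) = j + 5*q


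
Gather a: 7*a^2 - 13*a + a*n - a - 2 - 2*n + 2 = 7*a^2 + a*(n - 14) - 2*n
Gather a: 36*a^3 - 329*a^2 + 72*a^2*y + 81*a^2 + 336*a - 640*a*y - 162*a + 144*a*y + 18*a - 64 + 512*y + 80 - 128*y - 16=36*a^3 + a^2*(72*y - 248) + a*(192 - 496*y) + 384*y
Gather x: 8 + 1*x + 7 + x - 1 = 2*x + 14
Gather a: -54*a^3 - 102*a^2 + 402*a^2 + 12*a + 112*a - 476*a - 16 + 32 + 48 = -54*a^3 + 300*a^2 - 352*a + 64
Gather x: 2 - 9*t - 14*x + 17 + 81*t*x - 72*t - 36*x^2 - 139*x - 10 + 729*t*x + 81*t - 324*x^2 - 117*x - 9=-360*x^2 + x*(810*t - 270)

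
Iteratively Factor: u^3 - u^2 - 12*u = (u + 3)*(u^2 - 4*u) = (u - 4)*(u + 3)*(u)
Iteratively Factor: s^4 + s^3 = (s)*(s^3 + s^2) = s^2*(s^2 + s) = s^2*(s + 1)*(s)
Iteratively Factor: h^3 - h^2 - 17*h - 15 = (h + 3)*(h^2 - 4*h - 5) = (h + 1)*(h + 3)*(h - 5)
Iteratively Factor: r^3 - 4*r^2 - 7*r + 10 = (r - 5)*(r^2 + r - 2) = (r - 5)*(r + 2)*(r - 1)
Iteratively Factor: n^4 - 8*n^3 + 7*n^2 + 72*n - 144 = (n - 4)*(n^3 - 4*n^2 - 9*n + 36) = (n - 4)*(n - 3)*(n^2 - n - 12) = (n - 4)^2*(n - 3)*(n + 3)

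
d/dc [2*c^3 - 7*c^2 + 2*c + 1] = 6*c^2 - 14*c + 2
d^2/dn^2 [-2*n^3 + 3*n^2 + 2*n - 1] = 6 - 12*n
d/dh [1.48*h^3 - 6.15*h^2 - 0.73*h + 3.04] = 4.44*h^2 - 12.3*h - 0.73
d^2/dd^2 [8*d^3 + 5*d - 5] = 48*d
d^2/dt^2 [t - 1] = 0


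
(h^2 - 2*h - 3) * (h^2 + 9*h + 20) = h^4 + 7*h^3 - h^2 - 67*h - 60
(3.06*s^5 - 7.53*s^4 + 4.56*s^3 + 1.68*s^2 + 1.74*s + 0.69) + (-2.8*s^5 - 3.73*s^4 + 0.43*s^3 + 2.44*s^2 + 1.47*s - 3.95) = 0.26*s^5 - 11.26*s^4 + 4.99*s^3 + 4.12*s^2 + 3.21*s - 3.26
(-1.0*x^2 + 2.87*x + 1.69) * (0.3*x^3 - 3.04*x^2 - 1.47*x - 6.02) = -0.3*x^5 + 3.901*x^4 - 6.7478*x^3 - 3.3365*x^2 - 19.7617*x - 10.1738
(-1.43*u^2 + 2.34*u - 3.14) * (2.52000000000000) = -3.6036*u^2 + 5.8968*u - 7.9128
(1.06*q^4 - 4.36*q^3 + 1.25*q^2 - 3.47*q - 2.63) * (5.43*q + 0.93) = 5.7558*q^5 - 22.689*q^4 + 2.7327*q^3 - 17.6796*q^2 - 17.508*q - 2.4459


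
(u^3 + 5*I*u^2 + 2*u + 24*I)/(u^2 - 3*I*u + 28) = (u^2 + I*u + 6)/(u - 7*I)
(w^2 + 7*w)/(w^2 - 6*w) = (w + 7)/(w - 6)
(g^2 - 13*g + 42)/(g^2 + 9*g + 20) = (g^2 - 13*g + 42)/(g^2 + 9*g + 20)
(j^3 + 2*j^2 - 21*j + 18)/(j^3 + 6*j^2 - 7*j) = (j^2 + 3*j - 18)/(j*(j + 7))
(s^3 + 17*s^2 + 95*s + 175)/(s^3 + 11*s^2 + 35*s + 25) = (s + 7)/(s + 1)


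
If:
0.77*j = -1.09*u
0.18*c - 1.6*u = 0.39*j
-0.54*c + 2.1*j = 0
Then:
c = 0.00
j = 0.00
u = 0.00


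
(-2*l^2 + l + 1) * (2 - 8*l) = 16*l^3 - 12*l^2 - 6*l + 2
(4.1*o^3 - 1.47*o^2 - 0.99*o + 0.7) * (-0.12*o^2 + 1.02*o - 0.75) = -0.492*o^5 + 4.3584*o^4 - 4.4556*o^3 + 0.00870000000000001*o^2 + 1.4565*o - 0.525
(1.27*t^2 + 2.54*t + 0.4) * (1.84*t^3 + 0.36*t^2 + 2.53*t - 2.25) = 2.3368*t^5 + 5.1308*t^4 + 4.8635*t^3 + 3.7127*t^2 - 4.703*t - 0.9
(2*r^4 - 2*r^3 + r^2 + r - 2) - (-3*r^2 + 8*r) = 2*r^4 - 2*r^3 + 4*r^2 - 7*r - 2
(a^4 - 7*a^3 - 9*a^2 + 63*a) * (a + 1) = a^5 - 6*a^4 - 16*a^3 + 54*a^2 + 63*a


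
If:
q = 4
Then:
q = 4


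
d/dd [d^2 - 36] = 2*d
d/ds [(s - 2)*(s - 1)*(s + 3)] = 3*s^2 - 7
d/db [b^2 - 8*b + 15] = 2*b - 8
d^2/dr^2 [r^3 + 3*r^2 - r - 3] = 6*r + 6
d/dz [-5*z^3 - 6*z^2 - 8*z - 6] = -15*z^2 - 12*z - 8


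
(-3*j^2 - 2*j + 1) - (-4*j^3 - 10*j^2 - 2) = 4*j^3 + 7*j^2 - 2*j + 3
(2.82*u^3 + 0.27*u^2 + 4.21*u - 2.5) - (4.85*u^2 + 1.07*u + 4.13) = 2.82*u^3 - 4.58*u^2 + 3.14*u - 6.63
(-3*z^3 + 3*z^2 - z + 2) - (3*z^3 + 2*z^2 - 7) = -6*z^3 + z^2 - z + 9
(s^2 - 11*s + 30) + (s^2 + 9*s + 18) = 2*s^2 - 2*s + 48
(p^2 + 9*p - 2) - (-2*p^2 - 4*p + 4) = 3*p^2 + 13*p - 6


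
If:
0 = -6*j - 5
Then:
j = -5/6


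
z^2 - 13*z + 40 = (z - 8)*(z - 5)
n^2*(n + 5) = n^3 + 5*n^2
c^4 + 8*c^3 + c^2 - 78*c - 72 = (c - 3)*(c + 1)*(c + 4)*(c + 6)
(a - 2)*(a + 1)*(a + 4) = a^3 + 3*a^2 - 6*a - 8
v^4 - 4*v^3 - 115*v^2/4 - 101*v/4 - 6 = (v - 8)*(v + 1/2)^2*(v + 3)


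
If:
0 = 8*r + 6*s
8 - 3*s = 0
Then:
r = -2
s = 8/3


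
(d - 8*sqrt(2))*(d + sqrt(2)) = d^2 - 7*sqrt(2)*d - 16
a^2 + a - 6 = (a - 2)*(a + 3)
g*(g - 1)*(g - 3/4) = g^3 - 7*g^2/4 + 3*g/4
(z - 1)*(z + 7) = z^2 + 6*z - 7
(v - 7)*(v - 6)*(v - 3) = v^3 - 16*v^2 + 81*v - 126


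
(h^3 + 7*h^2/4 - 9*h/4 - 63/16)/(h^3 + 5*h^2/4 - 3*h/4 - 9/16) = (8*h^2 + 2*h - 21)/(8*h^2 - 2*h - 3)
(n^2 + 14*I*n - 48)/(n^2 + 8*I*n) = (n + 6*I)/n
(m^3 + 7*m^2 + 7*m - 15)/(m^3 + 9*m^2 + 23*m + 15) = (m - 1)/(m + 1)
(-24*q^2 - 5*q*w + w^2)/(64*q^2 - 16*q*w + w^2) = (-3*q - w)/(8*q - w)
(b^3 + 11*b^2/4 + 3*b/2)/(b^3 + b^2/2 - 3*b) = (4*b + 3)/(2*(2*b - 3))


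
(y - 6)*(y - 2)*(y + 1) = y^3 - 7*y^2 + 4*y + 12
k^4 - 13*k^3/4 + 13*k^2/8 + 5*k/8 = k*(k - 5/2)*(k - 1)*(k + 1/4)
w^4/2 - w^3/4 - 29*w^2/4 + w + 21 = (w/2 + 1)*(w - 7/2)*(w - 2)*(w + 3)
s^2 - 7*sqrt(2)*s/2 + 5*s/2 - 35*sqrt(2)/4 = (s + 5/2)*(s - 7*sqrt(2)/2)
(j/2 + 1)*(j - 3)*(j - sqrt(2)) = j^3/2 - sqrt(2)*j^2/2 - j^2/2 - 3*j + sqrt(2)*j/2 + 3*sqrt(2)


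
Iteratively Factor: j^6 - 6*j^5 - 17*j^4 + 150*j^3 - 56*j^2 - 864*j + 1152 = (j - 2)*(j^5 - 4*j^4 - 25*j^3 + 100*j^2 + 144*j - 576) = (j - 2)*(j + 3)*(j^4 - 7*j^3 - 4*j^2 + 112*j - 192) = (j - 4)*(j - 2)*(j + 3)*(j^3 - 3*j^2 - 16*j + 48) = (j - 4)*(j - 3)*(j - 2)*(j + 3)*(j^2 - 16) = (j - 4)*(j - 3)*(j - 2)*(j + 3)*(j + 4)*(j - 4)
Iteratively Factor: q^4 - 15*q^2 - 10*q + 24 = (q - 1)*(q^3 + q^2 - 14*q - 24) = (q - 4)*(q - 1)*(q^2 + 5*q + 6) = (q - 4)*(q - 1)*(q + 2)*(q + 3)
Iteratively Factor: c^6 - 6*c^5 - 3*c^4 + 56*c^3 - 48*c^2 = (c + 3)*(c^5 - 9*c^4 + 24*c^3 - 16*c^2) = (c - 1)*(c + 3)*(c^4 - 8*c^3 + 16*c^2) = (c - 4)*(c - 1)*(c + 3)*(c^3 - 4*c^2) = (c - 4)^2*(c - 1)*(c + 3)*(c^2) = c*(c - 4)^2*(c - 1)*(c + 3)*(c)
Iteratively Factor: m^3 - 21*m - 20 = (m + 1)*(m^2 - m - 20) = (m + 1)*(m + 4)*(m - 5)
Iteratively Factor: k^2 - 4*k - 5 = (k + 1)*(k - 5)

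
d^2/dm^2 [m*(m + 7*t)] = 2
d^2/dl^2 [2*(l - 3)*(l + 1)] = 4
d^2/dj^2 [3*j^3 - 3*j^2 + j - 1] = 18*j - 6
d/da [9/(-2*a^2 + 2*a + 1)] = 18*(2*a - 1)/(-2*a^2 + 2*a + 1)^2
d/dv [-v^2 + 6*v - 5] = 6 - 2*v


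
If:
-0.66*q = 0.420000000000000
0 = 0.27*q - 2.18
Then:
No Solution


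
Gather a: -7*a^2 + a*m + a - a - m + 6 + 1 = -7*a^2 + a*m - m + 7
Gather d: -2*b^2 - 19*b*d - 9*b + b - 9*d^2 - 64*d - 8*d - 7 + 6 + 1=-2*b^2 - 8*b - 9*d^2 + d*(-19*b - 72)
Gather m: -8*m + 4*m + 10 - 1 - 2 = 7 - 4*m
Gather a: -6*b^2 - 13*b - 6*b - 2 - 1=-6*b^2 - 19*b - 3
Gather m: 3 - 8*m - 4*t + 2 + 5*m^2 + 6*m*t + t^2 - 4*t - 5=5*m^2 + m*(6*t - 8) + t^2 - 8*t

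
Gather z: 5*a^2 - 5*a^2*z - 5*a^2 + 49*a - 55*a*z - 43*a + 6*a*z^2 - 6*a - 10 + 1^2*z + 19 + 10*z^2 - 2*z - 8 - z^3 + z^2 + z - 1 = -z^3 + z^2*(6*a + 11) + z*(-5*a^2 - 55*a)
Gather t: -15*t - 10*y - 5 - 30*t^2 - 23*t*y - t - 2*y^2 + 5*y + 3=-30*t^2 + t*(-23*y - 16) - 2*y^2 - 5*y - 2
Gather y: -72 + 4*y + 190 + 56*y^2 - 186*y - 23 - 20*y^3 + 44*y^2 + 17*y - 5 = -20*y^3 + 100*y^2 - 165*y + 90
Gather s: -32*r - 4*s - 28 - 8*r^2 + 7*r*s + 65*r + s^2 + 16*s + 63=-8*r^2 + 33*r + s^2 + s*(7*r + 12) + 35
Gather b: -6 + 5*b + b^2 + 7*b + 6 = b^2 + 12*b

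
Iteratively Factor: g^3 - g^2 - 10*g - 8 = (g + 1)*(g^2 - 2*g - 8) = (g - 4)*(g + 1)*(g + 2)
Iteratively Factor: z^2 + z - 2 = (z - 1)*(z + 2)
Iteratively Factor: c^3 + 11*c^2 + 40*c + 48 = (c + 3)*(c^2 + 8*c + 16) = (c + 3)*(c + 4)*(c + 4)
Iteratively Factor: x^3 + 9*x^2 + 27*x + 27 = (x + 3)*(x^2 + 6*x + 9) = (x + 3)^2*(x + 3)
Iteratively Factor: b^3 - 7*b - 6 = (b + 2)*(b^2 - 2*b - 3) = (b - 3)*(b + 2)*(b + 1)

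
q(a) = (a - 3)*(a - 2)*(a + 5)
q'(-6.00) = 89.00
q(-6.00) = -72.00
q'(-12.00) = 413.00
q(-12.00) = -1470.00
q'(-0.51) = -18.22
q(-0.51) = 39.56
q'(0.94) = -16.35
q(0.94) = 12.97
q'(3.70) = 22.07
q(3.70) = 10.35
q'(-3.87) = 25.93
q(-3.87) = 45.57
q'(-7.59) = 153.82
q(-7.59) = -263.04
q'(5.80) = 81.92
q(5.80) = 114.91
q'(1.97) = -7.36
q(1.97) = 0.22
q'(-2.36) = -2.29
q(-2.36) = 61.70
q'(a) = (a - 3)*(a - 2) + (a - 3)*(a + 5) + (a - 2)*(a + 5)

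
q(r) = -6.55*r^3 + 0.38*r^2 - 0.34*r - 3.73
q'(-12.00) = -2839.06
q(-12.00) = 11373.47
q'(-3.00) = -179.47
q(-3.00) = 177.56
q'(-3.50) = -243.71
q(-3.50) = 282.95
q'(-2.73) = -148.86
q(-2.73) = 133.30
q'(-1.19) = -29.07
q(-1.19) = 8.25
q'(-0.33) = -2.73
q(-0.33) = -3.34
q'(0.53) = -5.46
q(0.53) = -4.78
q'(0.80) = -12.31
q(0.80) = -7.11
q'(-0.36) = -3.16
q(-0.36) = -3.25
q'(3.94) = -302.38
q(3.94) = -399.79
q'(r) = -19.65*r^2 + 0.76*r - 0.34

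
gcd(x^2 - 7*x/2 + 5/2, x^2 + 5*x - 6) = x - 1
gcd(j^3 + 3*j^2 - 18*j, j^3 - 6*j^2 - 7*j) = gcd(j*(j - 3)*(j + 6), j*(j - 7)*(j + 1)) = j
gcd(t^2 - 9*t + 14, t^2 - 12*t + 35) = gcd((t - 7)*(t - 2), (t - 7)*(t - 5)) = t - 7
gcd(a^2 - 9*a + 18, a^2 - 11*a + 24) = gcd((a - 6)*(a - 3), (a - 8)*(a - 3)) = a - 3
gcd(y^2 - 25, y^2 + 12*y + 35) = y + 5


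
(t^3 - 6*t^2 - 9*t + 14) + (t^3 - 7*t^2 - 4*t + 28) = 2*t^3 - 13*t^2 - 13*t + 42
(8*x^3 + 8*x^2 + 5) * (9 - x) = -8*x^4 + 64*x^3 + 72*x^2 - 5*x + 45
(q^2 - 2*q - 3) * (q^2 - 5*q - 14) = q^4 - 7*q^3 - 7*q^2 + 43*q + 42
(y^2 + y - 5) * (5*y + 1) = 5*y^3 + 6*y^2 - 24*y - 5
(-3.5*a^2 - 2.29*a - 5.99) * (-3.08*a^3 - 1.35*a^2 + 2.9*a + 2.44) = 10.78*a^5 + 11.7782*a^4 + 11.3907*a^3 - 7.0945*a^2 - 22.9586*a - 14.6156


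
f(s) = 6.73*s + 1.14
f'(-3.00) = 6.73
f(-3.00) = -19.05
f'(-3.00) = 6.73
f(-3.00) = -19.05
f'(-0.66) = 6.73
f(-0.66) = -3.30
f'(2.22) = 6.73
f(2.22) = 16.08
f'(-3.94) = 6.73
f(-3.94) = -25.38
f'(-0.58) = 6.73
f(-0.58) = -2.76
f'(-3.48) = 6.73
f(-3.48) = -22.28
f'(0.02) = 6.73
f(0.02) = 1.27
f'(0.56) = 6.73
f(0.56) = 4.91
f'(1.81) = 6.73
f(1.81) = 13.32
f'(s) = 6.73000000000000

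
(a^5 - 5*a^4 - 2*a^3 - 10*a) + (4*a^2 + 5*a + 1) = a^5 - 5*a^4 - 2*a^3 + 4*a^2 - 5*a + 1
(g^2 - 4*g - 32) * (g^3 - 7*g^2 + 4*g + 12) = g^5 - 11*g^4 + 220*g^2 - 176*g - 384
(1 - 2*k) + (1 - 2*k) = 2 - 4*k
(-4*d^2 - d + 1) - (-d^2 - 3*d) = -3*d^2 + 2*d + 1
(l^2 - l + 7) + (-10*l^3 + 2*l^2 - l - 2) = -10*l^3 + 3*l^2 - 2*l + 5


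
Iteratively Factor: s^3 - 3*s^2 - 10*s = (s + 2)*(s^2 - 5*s) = s*(s + 2)*(s - 5)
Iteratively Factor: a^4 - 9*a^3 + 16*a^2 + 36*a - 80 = (a - 2)*(a^3 - 7*a^2 + 2*a + 40) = (a - 2)*(a + 2)*(a^2 - 9*a + 20) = (a - 5)*(a - 2)*(a + 2)*(a - 4)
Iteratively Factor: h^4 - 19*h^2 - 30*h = (h - 5)*(h^3 + 5*h^2 + 6*h) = h*(h - 5)*(h^2 + 5*h + 6) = h*(h - 5)*(h + 2)*(h + 3)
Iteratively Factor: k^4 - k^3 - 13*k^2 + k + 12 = (k - 1)*(k^3 - 13*k - 12) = (k - 1)*(k + 1)*(k^2 - k - 12) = (k - 4)*(k - 1)*(k + 1)*(k + 3)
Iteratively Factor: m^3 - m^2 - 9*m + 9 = (m - 3)*(m^2 + 2*m - 3) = (m - 3)*(m - 1)*(m + 3)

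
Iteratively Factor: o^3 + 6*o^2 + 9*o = (o + 3)*(o^2 + 3*o) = (o + 3)^2*(o)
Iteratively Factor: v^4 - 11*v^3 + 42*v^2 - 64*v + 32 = (v - 1)*(v^3 - 10*v^2 + 32*v - 32) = (v - 2)*(v - 1)*(v^2 - 8*v + 16) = (v - 4)*(v - 2)*(v - 1)*(v - 4)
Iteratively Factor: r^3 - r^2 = (r - 1)*(r^2) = r*(r - 1)*(r)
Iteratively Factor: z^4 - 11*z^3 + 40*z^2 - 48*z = (z)*(z^3 - 11*z^2 + 40*z - 48) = z*(z - 4)*(z^2 - 7*z + 12) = z*(z - 4)*(z - 3)*(z - 4)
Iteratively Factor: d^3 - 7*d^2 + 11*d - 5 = (d - 1)*(d^2 - 6*d + 5) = (d - 5)*(d - 1)*(d - 1)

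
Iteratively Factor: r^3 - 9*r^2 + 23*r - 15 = (r - 1)*(r^2 - 8*r + 15) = (r - 5)*(r - 1)*(r - 3)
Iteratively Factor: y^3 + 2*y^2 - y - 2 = (y - 1)*(y^2 + 3*y + 2) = (y - 1)*(y + 2)*(y + 1)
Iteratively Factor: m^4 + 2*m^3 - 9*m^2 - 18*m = (m)*(m^3 + 2*m^2 - 9*m - 18) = m*(m + 3)*(m^2 - m - 6) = m*(m + 2)*(m + 3)*(m - 3)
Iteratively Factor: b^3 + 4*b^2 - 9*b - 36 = (b + 3)*(b^2 + b - 12) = (b + 3)*(b + 4)*(b - 3)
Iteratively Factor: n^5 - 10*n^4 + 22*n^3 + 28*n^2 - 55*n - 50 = (n - 2)*(n^4 - 8*n^3 + 6*n^2 + 40*n + 25) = (n - 5)*(n - 2)*(n^3 - 3*n^2 - 9*n - 5) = (n - 5)*(n - 2)*(n + 1)*(n^2 - 4*n - 5) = (n - 5)^2*(n - 2)*(n + 1)*(n + 1)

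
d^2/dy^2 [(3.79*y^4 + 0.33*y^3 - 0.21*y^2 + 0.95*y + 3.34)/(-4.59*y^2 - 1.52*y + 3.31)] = (-159.696198*y^6 - 158.652432*y^5 + 292.94805*y^4 + 250.580144*y^3 - 891.383322*y^2 - 248.10768*y - 121.879762)/(96.702579*y^6 + 96.070536*y^5 - 177.392025*y^4 - 135.04744*y^3 + 127.923225*y^2 + 49.959816*y - 36.264691)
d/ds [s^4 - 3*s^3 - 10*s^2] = s*(4*s^2 - 9*s - 20)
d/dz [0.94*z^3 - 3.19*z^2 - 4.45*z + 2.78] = 2.82*z^2 - 6.38*z - 4.45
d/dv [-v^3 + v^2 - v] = -3*v^2 + 2*v - 1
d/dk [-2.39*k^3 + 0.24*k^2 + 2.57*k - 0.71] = -7.17*k^2 + 0.48*k + 2.57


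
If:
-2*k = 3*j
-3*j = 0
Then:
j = 0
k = 0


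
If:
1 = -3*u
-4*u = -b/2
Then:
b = -8/3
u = -1/3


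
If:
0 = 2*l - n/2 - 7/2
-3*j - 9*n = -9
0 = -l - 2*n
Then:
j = 16/3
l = 14/9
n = -7/9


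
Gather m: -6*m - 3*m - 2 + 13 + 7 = 18 - 9*m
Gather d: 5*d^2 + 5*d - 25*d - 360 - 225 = 5*d^2 - 20*d - 585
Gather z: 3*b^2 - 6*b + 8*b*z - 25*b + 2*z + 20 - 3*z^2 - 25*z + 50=3*b^2 - 31*b - 3*z^2 + z*(8*b - 23) + 70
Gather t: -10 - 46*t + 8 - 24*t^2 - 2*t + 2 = -24*t^2 - 48*t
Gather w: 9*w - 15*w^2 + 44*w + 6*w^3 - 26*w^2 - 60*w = 6*w^3 - 41*w^2 - 7*w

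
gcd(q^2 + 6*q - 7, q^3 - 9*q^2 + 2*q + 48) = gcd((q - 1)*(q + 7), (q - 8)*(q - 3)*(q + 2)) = 1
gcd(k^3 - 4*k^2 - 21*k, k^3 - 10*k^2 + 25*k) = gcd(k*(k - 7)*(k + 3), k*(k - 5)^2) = k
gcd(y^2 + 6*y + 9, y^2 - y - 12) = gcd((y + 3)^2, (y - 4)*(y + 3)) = y + 3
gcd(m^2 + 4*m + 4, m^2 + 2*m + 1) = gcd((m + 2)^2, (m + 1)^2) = 1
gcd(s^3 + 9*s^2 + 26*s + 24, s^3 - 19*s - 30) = s^2 + 5*s + 6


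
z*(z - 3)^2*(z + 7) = z^4 + z^3 - 33*z^2 + 63*z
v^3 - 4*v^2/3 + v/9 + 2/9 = (v - 1)*(v - 2/3)*(v + 1/3)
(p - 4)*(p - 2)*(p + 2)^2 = p^4 - 2*p^3 - 12*p^2 + 8*p + 32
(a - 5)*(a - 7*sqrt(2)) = a^2 - 7*sqrt(2)*a - 5*a + 35*sqrt(2)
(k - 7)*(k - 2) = k^2 - 9*k + 14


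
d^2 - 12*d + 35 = (d - 7)*(d - 5)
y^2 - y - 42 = (y - 7)*(y + 6)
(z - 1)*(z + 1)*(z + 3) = z^3 + 3*z^2 - z - 3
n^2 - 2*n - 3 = (n - 3)*(n + 1)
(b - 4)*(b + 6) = b^2 + 2*b - 24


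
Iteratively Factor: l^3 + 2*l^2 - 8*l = (l - 2)*(l^2 + 4*l) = (l - 2)*(l + 4)*(l)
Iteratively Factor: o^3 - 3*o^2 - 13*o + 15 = (o + 3)*(o^2 - 6*o + 5) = (o - 5)*(o + 3)*(o - 1)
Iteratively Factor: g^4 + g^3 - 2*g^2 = (g - 1)*(g^3 + 2*g^2) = (g - 1)*(g + 2)*(g^2) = g*(g - 1)*(g + 2)*(g)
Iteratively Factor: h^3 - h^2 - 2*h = (h + 1)*(h^2 - 2*h) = h*(h + 1)*(h - 2)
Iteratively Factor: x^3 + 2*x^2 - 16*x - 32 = (x - 4)*(x^2 + 6*x + 8) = (x - 4)*(x + 2)*(x + 4)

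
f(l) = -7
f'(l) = 0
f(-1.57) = -7.00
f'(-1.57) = 0.00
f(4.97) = -7.00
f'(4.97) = 0.00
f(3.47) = -7.00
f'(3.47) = 0.00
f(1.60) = -7.00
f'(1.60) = 0.00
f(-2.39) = -7.00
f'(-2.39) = 0.00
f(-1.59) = -7.00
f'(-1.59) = 0.00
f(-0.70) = -7.00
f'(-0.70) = 0.00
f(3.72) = -7.00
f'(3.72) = 0.00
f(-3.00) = -7.00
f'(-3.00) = 0.00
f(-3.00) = -7.00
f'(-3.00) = 0.00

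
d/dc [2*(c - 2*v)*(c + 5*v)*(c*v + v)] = 2*v*(3*c^2 + 6*c*v + 2*c - 10*v^2 + 3*v)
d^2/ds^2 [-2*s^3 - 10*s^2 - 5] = -12*s - 20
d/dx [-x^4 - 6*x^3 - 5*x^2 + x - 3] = -4*x^3 - 18*x^2 - 10*x + 1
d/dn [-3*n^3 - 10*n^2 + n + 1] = -9*n^2 - 20*n + 1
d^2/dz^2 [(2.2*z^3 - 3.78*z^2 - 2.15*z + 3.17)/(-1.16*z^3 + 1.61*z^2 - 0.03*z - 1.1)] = (-7.105427357601e-15*z^7 + 1.955296*z^6 + 17.8176*z^5 - 42.381528*z^4 + 30.76393*z^3 - 43.153758*z^2 + 32.062086*z - 2.228146)/(1.560896*z^9 - 6.499248*z^8 + 9.141612*z^7 - 0.0689690000000009*z^6 - 12.089739*z^5 + 8.779263*z^4 + 3.892047*z^3 - 5.84133*z^2 + 0.1089*z + 1.331)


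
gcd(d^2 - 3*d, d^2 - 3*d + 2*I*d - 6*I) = d - 3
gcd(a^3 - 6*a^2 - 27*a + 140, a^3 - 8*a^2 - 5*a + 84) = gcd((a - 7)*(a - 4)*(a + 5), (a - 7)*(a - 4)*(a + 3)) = a^2 - 11*a + 28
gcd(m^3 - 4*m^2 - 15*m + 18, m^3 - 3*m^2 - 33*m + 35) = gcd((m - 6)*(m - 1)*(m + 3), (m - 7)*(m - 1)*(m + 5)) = m - 1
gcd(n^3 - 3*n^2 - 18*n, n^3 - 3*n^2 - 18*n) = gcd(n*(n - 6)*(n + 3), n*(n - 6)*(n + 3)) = n^3 - 3*n^2 - 18*n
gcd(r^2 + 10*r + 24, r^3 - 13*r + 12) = r + 4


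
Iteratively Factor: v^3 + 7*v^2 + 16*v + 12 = (v + 2)*(v^2 + 5*v + 6) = (v + 2)*(v + 3)*(v + 2)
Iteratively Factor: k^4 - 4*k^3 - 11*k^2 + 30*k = (k - 2)*(k^3 - 2*k^2 - 15*k) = (k - 5)*(k - 2)*(k^2 + 3*k) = (k - 5)*(k - 2)*(k + 3)*(k)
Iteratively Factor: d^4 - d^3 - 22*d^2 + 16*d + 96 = (d + 4)*(d^3 - 5*d^2 - 2*d + 24) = (d - 3)*(d + 4)*(d^2 - 2*d - 8) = (d - 4)*(d - 3)*(d + 4)*(d + 2)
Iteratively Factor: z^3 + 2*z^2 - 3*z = (z + 3)*(z^2 - z) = z*(z + 3)*(z - 1)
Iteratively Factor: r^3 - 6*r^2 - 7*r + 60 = (r + 3)*(r^2 - 9*r + 20) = (r - 4)*(r + 3)*(r - 5)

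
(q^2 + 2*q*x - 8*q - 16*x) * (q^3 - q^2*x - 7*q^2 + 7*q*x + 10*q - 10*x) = q^5 + q^4*x - 15*q^4 - 2*q^3*x^2 - 15*q^3*x + 66*q^3 + 30*q^2*x^2 + 66*q^2*x - 80*q^2 - 132*q*x^2 - 80*q*x + 160*x^2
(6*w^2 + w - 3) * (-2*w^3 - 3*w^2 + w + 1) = -12*w^5 - 20*w^4 + 9*w^3 + 16*w^2 - 2*w - 3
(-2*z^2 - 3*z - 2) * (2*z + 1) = -4*z^3 - 8*z^2 - 7*z - 2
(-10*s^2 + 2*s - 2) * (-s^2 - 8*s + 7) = 10*s^4 + 78*s^3 - 84*s^2 + 30*s - 14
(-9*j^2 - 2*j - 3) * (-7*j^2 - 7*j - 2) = 63*j^4 + 77*j^3 + 53*j^2 + 25*j + 6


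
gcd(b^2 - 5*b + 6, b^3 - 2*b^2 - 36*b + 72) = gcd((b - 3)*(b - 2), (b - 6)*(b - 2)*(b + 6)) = b - 2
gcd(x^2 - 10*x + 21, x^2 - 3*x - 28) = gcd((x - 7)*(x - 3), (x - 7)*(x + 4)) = x - 7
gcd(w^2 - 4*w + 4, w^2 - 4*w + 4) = w^2 - 4*w + 4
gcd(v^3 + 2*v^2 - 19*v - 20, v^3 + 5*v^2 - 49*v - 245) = v + 5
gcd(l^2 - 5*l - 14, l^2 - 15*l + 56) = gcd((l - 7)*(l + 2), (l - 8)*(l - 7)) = l - 7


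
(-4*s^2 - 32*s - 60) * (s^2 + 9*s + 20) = -4*s^4 - 68*s^3 - 428*s^2 - 1180*s - 1200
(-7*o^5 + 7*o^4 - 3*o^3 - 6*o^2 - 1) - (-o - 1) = -7*o^5 + 7*o^4 - 3*o^3 - 6*o^2 + o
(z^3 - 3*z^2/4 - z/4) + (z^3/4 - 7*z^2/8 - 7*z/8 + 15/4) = 5*z^3/4 - 13*z^2/8 - 9*z/8 + 15/4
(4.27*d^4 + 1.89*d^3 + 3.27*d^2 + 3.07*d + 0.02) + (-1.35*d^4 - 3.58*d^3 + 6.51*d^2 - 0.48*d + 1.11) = 2.92*d^4 - 1.69*d^3 + 9.78*d^2 + 2.59*d + 1.13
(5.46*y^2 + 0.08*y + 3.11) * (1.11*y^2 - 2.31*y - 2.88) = 6.0606*y^4 - 12.5238*y^3 - 12.4575*y^2 - 7.4145*y - 8.9568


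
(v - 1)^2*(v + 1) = v^3 - v^2 - v + 1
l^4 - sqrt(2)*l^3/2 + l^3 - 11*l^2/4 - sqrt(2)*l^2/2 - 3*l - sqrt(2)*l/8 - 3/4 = (l + 1/2)^2*(l - 3*sqrt(2)/2)*(l + sqrt(2))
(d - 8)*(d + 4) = d^2 - 4*d - 32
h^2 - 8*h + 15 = (h - 5)*(h - 3)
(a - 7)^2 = a^2 - 14*a + 49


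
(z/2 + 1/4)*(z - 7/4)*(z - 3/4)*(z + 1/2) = z^4/2 - 3*z^3/4 - 15*z^2/32 + 11*z/32 + 21/128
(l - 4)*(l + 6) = l^2 + 2*l - 24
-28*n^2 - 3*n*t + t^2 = (-7*n + t)*(4*n + t)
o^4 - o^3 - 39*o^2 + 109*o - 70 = (o - 5)*(o - 2)*(o - 1)*(o + 7)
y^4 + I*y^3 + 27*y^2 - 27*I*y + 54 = (y - 3*I)^2*(y + I)*(y + 6*I)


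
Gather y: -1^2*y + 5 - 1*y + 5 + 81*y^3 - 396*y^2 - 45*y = 81*y^3 - 396*y^2 - 47*y + 10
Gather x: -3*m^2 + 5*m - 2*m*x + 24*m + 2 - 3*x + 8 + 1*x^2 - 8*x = -3*m^2 + 29*m + x^2 + x*(-2*m - 11) + 10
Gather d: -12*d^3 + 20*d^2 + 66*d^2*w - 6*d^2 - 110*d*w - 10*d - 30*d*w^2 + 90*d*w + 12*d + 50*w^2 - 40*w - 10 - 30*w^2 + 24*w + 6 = -12*d^3 + d^2*(66*w + 14) + d*(-30*w^2 - 20*w + 2) + 20*w^2 - 16*w - 4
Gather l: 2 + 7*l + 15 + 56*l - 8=63*l + 9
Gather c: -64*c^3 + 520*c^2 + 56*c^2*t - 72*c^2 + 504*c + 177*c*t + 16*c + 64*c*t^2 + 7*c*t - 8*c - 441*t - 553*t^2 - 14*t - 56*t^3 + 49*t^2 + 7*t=-64*c^3 + c^2*(56*t + 448) + c*(64*t^2 + 184*t + 512) - 56*t^3 - 504*t^2 - 448*t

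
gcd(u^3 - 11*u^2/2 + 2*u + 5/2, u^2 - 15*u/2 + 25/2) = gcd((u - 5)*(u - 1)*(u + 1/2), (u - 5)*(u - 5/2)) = u - 5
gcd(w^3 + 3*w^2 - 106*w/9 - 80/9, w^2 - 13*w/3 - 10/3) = w + 2/3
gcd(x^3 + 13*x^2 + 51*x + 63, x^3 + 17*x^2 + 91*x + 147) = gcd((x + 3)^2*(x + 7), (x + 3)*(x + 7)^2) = x^2 + 10*x + 21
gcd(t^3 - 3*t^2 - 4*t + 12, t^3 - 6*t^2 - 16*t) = t + 2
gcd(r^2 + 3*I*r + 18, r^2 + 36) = r + 6*I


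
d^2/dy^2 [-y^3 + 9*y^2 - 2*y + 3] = 18 - 6*y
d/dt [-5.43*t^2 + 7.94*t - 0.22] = 7.94 - 10.86*t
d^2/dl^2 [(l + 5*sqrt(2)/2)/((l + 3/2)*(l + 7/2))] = 16*(8*l^3 + 60*sqrt(2)*l^2 - 126*l + 300*sqrt(2)*l - 210 + 395*sqrt(2))/(64*l^6 + 960*l^5 + 5808*l^4 + 18080*l^3 + 30492*l^2 + 26460*l + 9261)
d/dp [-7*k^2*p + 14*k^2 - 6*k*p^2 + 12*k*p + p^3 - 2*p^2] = -7*k^2 - 12*k*p + 12*k + 3*p^2 - 4*p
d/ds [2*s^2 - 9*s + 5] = 4*s - 9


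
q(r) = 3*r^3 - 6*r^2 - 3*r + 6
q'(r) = 9*r^2 - 12*r - 3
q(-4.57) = -391.93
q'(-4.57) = 239.80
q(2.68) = 12.61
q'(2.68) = 29.48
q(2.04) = 0.38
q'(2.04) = 9.97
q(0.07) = 5.76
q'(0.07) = -3.80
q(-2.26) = -52.50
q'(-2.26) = 70.09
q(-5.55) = -675.03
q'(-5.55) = 340.82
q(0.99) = 0.06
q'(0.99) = -6.06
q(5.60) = 327.89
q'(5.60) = 212.04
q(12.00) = 4290.00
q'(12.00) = 1149.00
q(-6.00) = -840.00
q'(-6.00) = 393.00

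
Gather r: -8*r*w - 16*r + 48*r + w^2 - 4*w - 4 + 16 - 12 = r*(32 - 8*w) + w^2 - 4*w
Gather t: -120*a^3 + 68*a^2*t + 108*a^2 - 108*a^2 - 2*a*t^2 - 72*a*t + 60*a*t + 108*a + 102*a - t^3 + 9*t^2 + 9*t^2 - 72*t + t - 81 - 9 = -120*a^3 + 210*a - t^3 + t^2*(18 - 2*a) + t*(68*a^2 - 12*a - 71) - 90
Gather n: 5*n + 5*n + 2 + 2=10*n + 4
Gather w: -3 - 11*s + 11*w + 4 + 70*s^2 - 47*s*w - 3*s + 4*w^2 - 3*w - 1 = 70*s^2 - 14*s + 4*w^2 + w*(8 - 47*s)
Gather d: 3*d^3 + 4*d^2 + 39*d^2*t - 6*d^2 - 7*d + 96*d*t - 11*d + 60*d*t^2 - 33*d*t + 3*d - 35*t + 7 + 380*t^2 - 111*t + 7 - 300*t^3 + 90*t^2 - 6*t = 3*d^3 + d^2*(39*t - 2) + d*(60*t^2 + 63*t - 15) - 300*t^3 + 470*t^2 - 152*t + 14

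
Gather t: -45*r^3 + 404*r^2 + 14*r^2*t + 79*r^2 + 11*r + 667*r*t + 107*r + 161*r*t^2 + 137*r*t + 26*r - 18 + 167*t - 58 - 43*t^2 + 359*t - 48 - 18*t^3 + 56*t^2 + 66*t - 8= -45*r^3 + 483*r^2 + 144*r - 18*t^3 + t^2*(161*r + 13) + t*(14*r^2 + 804*r + 592) - 132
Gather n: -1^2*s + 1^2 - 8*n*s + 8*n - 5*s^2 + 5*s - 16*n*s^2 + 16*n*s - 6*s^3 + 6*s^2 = n*(-16*s^2 + 8*s + 8) - 6*s^3 + s^2 + 4*s + 1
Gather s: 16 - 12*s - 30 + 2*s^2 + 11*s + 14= 2*s^2 - s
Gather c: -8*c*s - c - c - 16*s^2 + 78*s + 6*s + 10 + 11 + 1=c*(-8*s - 2) - 16*s^2 + 84*s + 22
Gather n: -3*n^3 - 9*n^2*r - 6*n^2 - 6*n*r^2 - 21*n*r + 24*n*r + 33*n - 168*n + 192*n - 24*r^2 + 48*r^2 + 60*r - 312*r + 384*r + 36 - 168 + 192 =-3*n^3 + n^2*(-9*r - 6) + n*(-6*r^2 + 3*r + 57) + 24*r^2 + 132*r + 60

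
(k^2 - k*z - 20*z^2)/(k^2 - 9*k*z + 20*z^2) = (-k - 4*z)/(-k + 4*z)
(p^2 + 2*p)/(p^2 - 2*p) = (p + 2)/(p - 2)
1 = 1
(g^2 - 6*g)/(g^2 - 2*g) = (g - 6)/(g - 2)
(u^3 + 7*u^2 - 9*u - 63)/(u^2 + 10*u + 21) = u - 3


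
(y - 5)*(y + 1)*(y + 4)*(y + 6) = y^4 + 6*y^3 - 21*y^2 - 146*y - 120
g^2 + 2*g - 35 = (g - 5)*(g + 7)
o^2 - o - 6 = (o - 3)*(o + 2)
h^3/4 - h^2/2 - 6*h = h*(h/4 + 1)*(h - 6)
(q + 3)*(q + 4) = q^2 + 7*q + 12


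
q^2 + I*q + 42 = (q - 6*I)*(q + 7*I)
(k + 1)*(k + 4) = k^2 + 5*k + 4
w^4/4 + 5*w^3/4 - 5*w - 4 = (w/4 + 1)*(w - 2)*(w + 1)*(w + 2)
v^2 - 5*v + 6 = (v - 3)*(v - 2)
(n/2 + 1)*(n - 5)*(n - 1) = n^3/2 - 2*n^2 - 7*n/2 + 5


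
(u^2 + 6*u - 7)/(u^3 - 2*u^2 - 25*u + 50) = (u^2 + 6*u - 7)/(u^3 - 2*u^2 - 25*u + 50)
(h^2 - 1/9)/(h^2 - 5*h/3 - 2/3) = (h - 1/3)/(h - 2)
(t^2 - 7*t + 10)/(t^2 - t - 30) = (-t^2 + 7*t - 10)/(-t^2 + t + 30)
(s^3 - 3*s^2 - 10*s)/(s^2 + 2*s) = s - 5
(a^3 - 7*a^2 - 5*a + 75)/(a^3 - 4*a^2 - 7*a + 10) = (a^2 - 2*a - 15)/(a^2 + a - 2)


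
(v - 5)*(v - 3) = v^2 - 8*v + 15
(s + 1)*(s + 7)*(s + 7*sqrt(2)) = s^3 + 8*s^2 + 7*sqrt(2)*s^2 + 7*s + 56*sqrt(2)*s + 49*sqrt(2)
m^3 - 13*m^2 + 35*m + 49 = (m - 7)^2*(m + 1)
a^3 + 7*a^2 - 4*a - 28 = (a - 2)*(a + 2)*(a + 7)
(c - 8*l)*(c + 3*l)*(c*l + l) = c^3*l - 5*c^2*l^2 + c^2*l - 24*c*l^3 - 5*c*l^2 - 24*l^3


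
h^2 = h^2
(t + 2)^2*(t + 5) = t^3 + 9*t^2 + 24*t + 20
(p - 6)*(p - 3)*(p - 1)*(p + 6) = p^4 - 4*p^3 - 33*p^2 + 144*p - 108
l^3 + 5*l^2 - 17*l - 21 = (l - 3)*(l + 1)*(l + 7)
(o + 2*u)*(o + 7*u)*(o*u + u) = o^3*u + 9*o^2*u^2 + o^2*u + 14*o*u^3 + 9*o*u^2 + 14*u^3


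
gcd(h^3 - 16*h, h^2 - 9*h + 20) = h - 4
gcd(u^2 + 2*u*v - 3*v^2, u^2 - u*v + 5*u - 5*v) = u - v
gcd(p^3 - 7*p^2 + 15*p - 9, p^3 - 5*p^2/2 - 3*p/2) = p - 3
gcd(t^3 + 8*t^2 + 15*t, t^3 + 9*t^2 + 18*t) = t^2 + 3*t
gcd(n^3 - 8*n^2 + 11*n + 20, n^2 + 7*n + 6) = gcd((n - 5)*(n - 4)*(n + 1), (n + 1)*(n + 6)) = n + 1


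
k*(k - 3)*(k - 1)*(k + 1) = k^4 - 3*k^3 - k^2 + 3*k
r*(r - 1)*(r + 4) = r^3 + 3*r^2 - 4*r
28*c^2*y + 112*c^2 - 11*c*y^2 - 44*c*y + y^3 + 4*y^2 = (-7*c + y)*(-4*c + y)*(y + 4)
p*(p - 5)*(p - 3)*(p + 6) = p^4 - 2*p^3 - 33*p^2 + 90*p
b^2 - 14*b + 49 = (b - 7)^2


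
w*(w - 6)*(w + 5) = w^3 - w^2 - 30*w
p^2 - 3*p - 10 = (p - 5)*(p + 2)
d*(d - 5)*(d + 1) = d^3 - 4*d^2 - 5*d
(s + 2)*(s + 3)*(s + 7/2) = s^3 + 17*s^2/2 + 47*s/2 + 21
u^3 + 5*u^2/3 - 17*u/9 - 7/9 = (u - 1)*(u + 1/3)*(u + 7/3)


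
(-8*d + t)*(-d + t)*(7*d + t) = 56*d^3 - 55*d^2*t - 2*d*t^2 + t^3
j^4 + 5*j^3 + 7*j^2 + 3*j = j*(j + 1)^2*(j + 3)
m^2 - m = m*(m - 1)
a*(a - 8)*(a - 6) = a^3 - 14*a^2 + 48*a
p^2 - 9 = (p - 3)*(p + 3)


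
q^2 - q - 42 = (q - 7)*(q + 6)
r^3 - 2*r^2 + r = r*(r - 1)^2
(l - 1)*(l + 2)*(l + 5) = l^3 + 6*l^2 + 3*l - 10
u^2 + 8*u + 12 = (u + 2)*(u + 6)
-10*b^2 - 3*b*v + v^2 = (-5*b + v)*(2*b + v)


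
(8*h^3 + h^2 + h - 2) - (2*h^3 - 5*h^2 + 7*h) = 6*h^3 + 6*h^2 - 6*h - 2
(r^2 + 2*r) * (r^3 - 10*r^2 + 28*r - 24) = r^5 - 8*r^4 + 8*r^3 + 32*r^2 - 48*r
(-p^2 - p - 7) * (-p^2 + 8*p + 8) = p^4 - 7*p^3 - 9*p^2 - 64*p - 56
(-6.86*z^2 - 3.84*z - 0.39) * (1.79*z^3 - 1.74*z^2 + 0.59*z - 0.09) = -12.2794*z^5 + 5.0628*z^4 + 1.9361*z^3 - 0.9696*z^2 + 0.1155*z + 0.0351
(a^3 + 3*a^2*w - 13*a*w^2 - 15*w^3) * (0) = 0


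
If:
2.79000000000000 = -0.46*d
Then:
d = -6.07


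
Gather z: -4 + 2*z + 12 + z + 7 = 3*z + 15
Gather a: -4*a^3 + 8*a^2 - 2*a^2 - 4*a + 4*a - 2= -4*a^3 + 6*a^2 - 2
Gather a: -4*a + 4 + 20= 24 - 4*a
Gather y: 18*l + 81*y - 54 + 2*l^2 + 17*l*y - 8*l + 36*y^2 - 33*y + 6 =2*l^2 + 10*l + 36*y^2 + y*(17*l + 48) - 48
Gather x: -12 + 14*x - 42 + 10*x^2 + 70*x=10*x^2 + 84*x - 54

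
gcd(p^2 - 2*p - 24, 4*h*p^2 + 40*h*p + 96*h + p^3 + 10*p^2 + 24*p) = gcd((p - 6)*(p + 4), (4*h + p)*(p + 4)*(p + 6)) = p + 4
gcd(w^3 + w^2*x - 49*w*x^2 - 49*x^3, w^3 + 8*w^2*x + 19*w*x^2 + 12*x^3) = w + x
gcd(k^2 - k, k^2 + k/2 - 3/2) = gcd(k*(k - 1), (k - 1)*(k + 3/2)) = k - 1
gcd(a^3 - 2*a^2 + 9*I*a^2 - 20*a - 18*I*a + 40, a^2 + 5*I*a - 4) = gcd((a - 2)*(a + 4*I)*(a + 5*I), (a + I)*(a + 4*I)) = a + 4*I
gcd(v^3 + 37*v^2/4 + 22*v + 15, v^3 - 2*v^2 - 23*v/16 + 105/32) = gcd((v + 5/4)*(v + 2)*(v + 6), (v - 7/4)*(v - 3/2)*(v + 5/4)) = v + 5/4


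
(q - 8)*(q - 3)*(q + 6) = q^3 - 5*q^2 - 42*q + 144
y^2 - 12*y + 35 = (y - 7)*(y - 5)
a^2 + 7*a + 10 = (a + 2)*(a + 5)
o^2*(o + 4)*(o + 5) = o^4 + 9*o^3 + 20*o^2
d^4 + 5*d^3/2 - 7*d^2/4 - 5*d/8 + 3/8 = (d - 1/2)^2*(d + 1/2)*(d + 3)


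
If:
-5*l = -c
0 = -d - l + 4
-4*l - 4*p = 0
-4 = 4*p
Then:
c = 5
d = 3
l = 1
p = -1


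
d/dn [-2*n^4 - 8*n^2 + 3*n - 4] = -8*n^3 - 16*n + 3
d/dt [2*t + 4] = 2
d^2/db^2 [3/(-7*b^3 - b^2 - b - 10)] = 6*((21*b + 1)*(7*b^3 + b^2 + b + 10) - (21*b^2 + 2*b + 1)^2)/(7*b^3 + b^2 + b + 10)^3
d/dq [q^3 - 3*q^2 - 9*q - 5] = 3*q^2 - 6*q - 9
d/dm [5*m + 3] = 5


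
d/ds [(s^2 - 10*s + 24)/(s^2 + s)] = (11*s^2 - 48*s - 24)/(s^2*(s^2 + 2*s + 1))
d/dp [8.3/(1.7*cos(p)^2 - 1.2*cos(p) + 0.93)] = (28.22*cos(p) - 9.96)*sin(p)/(1.7*cos(p)^2 - 1.2*cos(p) + 0.93)^2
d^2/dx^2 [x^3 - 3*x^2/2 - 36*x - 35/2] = 6*x - 3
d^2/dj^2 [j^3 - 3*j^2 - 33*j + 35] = 6*j - 6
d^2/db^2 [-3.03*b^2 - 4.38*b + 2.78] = -6.06000000000000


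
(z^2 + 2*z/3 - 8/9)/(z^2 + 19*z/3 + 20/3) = (z - 2/3)/(z + 5)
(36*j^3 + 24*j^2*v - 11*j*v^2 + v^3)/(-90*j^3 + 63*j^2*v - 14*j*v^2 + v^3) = (-6*j^2 - 5*j*v + v^2)/(15*j^2 - 8*j*v + v^2)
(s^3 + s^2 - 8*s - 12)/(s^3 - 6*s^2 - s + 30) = (s + 2)/(s - 5)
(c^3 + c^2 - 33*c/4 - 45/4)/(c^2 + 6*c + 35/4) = (2*c^2 - 3*c - 9)/(2*c + 7)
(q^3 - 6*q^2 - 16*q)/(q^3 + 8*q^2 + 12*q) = (q - 8)/(q + 6)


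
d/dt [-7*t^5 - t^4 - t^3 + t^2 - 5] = t*(-35*t^3 - 4*t^2 - 3*t + 2)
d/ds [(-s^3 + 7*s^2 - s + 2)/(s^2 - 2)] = (-s^4 + 7*s^2 - 32*s + 2)/(s^4 - 4*s^2 + 4)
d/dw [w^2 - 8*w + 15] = 2*w - 8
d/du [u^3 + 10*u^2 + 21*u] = 3*u^2 + 20*u + 21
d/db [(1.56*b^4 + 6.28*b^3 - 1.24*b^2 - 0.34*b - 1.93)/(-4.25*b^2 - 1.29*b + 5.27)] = (-13.26*b^5 - 32.7272*b^4 + 16.6824*b^3 + 99.4414*b^2 - 29.4746*b - 4.2815)/(18.0625*b^4 + 10.965*b^3 - 43.1309*b^2 - 13.5966*b + 27.7729)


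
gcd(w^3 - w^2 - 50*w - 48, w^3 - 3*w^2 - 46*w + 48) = w^2 - 2*w - 48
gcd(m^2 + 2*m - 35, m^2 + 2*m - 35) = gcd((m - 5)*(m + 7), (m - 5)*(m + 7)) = m^2 + 2*m - 35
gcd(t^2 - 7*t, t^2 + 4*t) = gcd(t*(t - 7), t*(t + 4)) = t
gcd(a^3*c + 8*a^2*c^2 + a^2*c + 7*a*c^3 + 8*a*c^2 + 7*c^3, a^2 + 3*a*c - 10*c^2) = 1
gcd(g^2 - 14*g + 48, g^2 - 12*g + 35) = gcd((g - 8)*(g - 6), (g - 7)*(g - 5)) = 1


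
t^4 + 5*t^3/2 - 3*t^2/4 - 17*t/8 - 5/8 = (t - 1)*(t + 1/2)^2*(t + 5/2)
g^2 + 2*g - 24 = (g - 4)*(g + 6)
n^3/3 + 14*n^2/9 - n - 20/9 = (n/3 + 1/3)*(n - 4/3)*(n + 5)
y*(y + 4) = y^2 + 4*y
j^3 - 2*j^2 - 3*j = j*(j - 3)*(j + 1)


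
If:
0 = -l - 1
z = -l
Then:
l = -1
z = 1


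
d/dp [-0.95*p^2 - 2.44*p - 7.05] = -1.9*p - 2.44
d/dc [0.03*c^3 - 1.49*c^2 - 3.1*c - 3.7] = 0.09*c^2 - 2.98*c - 3.1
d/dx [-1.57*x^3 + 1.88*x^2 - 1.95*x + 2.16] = -4.71*x^2 + 3.76*x - 1.95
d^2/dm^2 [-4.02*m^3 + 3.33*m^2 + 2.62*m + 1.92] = 6.66 - 24.12*m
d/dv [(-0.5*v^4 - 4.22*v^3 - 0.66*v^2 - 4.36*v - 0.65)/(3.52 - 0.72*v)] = (1.08*v^4 - 0.9632*v^3 - 44.088*v^2 - 4.6464*v - 15.8152)/(0.5184*v^2 - 5.0688*v + 12.3904)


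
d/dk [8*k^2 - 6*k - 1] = 16*k - 6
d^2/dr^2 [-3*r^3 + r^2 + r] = 2 - 18*r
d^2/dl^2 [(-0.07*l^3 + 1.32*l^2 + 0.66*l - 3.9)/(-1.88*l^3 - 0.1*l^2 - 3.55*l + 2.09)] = (8.88178419700125e-16*l^7 - 9.357136*l^6 - 16.799304*l^5 + 220.824048*l^4 - 49.353126*l^3 + 120.514866*l^2 + 101.257242*l + 78.604176)/(6.644672*l^9 + 1.06032*l^8 + 37.69776*l^7 - 18.155288*l^6 + 68.82708*l^5 - 79.97391*l^4 + 64.923259*l^3 - 77.707245*l^2 + 46.520265*l - 9.129329)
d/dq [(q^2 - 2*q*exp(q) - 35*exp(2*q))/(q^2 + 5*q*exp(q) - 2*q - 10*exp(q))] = (-7*q*exp(q) + 21*exp(q) - 2)/(q^2 - 4*q + 4)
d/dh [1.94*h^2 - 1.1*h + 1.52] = 3.88*h - 1.1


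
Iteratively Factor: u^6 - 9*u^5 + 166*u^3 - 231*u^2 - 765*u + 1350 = (u - 3)*(u^5 - 6*u^4 - 18*u^3 + 112*u^2 + 105*u - 450) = (u - 3)*(u - 2)*(u^4 - 4*u^3 - 26*u^2 + 60*u + 225) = (u - 5)*(u - 3)*(u - 2)*(u^3 + u^2 - 21*u - 45) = (u - 5)*(u - 3)*(u - 2)*(u + 3)*(u^2 - 2*u - 15) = (u - 5)*(u - 3)*(u - 2)*(u + 3)^2*(u - 5)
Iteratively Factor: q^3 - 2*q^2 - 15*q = (q - 5)*(q^2 + 3*q) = q*(q - 5)*(q + 3)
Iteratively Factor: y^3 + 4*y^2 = (y + 4)*(y^2) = y*(y + 4)*(y)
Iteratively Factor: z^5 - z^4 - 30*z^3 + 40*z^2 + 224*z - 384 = (z - 4)*(z^4 + 3*z^3 - 18*z^2 - 32*z + 96) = (z - 4)*(z - 3)*(z^3 + 6*z^2 - 32) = (z - 4)*(z - 3)*(z - 2)*(z^2 + 8*z + 16) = (z - 4)*(z - 3)*(z - 2)*(z + 4)*(z + 4)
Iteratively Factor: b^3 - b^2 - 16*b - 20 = (b + 2)*(b^2 - 3*b - 10) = (b + 2)^2*(b - 5)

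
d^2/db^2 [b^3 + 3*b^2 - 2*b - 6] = 6*b + 6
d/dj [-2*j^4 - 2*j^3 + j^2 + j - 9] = -8*j^3 - 6*j^2 + 2*j + 1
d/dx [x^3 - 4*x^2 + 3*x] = 3*x^2 - 8*x + 3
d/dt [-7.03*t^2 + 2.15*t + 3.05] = 2.15 - 14.06*t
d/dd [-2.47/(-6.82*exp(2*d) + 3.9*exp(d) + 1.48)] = (9.633 - 33.6908*exp(d))*exp(d)/(-6.82*exp(2*d) + 3.9*exp(d) + 1.48)^2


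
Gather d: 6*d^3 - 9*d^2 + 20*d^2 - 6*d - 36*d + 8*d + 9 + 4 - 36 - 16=6*d^3 + 11*d^2 - 34*d - 39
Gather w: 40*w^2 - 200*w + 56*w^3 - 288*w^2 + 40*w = 56*w^3 - 248*w^2 - 160*w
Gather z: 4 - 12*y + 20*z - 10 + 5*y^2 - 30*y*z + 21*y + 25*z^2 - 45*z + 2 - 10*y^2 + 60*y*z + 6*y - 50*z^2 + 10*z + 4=-5*y^2 + 15*y - 25*z^2 + z*(30*y - 15)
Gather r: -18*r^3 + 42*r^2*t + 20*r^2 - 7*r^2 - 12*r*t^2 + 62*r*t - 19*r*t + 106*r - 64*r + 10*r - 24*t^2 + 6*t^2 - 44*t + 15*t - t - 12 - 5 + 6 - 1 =-18*r^3 + r^2*(42*t + 13) + r*(-12*t^2 + 43*t + 52) - 18*t^2 - 30*t - 12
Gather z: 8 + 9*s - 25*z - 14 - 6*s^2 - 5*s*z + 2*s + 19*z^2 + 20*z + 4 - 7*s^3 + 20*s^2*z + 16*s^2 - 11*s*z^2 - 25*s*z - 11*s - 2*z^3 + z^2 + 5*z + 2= -7*s^3 + 10*s^2 - 2*z^3 + z^2*(20 - 11*s) + z*(20*s^2 - 30*s)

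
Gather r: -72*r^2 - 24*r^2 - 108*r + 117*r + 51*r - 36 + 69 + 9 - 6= -96*r^2 + 60*r + 36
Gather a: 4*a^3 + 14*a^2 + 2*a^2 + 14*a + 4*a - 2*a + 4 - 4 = 4*a^3 + 16*a^2 + 16*a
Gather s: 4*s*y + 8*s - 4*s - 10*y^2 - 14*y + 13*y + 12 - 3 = s*(4*y + 4) - 10*y^2 - y + 9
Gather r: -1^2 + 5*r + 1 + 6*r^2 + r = 6*r^2 + 6*r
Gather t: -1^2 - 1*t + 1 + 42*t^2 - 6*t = 42*t^2 - 7*t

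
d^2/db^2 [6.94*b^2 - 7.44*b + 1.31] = 13.8800000000000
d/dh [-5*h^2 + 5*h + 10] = 5 - 10*h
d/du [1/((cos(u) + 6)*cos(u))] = 2*(cos(u) + 3)*sin(u)/((cos(u) + 6)^2*cos(u)^2)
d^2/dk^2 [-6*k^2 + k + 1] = -12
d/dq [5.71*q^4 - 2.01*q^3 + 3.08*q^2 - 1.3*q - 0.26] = 22.84*q^3 - 6.03*q^2 + 6.16*q - 1.3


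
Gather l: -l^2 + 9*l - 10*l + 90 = -l^2 - l + 90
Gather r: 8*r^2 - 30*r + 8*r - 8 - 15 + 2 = 8*r^2 - 22*r - 21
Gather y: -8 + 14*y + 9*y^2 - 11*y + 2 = 9*y^2 + 3*y - 6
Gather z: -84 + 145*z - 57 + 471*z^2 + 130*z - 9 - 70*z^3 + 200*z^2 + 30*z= -70*z^3 + 671*z^2 + 305*z - 150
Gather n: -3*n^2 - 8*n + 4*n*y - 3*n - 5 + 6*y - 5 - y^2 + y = -3*n^2 + n*(4*y - 11) - y^2 + 7*y - 10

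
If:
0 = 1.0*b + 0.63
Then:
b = -0.63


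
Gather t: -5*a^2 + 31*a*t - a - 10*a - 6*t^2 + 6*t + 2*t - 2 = -5*a^2 - 11*a - 6*t^2 + t*(31*a + 8) - 2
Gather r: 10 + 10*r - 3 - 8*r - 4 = 2*r + 3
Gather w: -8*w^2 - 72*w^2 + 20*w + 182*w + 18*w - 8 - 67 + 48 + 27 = -80*w^2 + 220*w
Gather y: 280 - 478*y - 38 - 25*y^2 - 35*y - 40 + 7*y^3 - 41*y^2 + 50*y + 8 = 7*y^3 - 66*y^2 - 463*y + 210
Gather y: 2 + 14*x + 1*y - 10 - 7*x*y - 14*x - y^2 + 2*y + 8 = -y^2 + y*(3 - 7*x)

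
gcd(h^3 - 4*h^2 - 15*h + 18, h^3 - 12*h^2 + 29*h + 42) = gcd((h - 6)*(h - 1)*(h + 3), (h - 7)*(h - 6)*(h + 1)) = h - 6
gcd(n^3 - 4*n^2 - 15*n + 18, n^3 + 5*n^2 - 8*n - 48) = 1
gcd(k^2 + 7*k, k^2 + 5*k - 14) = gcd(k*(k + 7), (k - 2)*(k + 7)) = k + 7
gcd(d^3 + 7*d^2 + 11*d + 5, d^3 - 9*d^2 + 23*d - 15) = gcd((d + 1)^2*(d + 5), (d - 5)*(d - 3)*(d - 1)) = 1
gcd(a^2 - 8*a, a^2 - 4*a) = a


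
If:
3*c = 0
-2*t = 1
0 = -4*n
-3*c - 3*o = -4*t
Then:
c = 0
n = 0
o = -2/3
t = -1/2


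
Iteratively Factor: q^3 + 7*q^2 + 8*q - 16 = (q + 4)*(q^2 + 3*q - 4) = (q + 4)^2*(q - 1)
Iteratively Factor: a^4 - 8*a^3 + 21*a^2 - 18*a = (a)*(a^3 - 8*a^2 + 21*a - 18) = a*(a - 3)*(a^2 - 5*a + 6) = a*(a - 3)^2*(a - 2)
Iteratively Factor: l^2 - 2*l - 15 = (l - 5)*(l + 3)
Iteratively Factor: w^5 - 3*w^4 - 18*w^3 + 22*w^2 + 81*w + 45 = (w + 1)*(w^4 - 4*w^3 - 14*w^2 + 36*w + 45) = (w + 1)*(w + 3)*(w^3 - 7*w^2 + 7*w + 15) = (w + 1)^2*(w + 3)*(w^2 - 8*w + 15) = (w - 3)*(w + 1)^2*(w + 3)*(w - 5)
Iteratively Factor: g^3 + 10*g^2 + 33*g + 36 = (g + 3)*(g^2 + 7*g + 12) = (g + 3)*(g + 4)*(g + 3)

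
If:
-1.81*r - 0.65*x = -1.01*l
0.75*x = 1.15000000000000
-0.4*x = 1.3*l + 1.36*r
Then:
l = 0.07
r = -0.51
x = 1.53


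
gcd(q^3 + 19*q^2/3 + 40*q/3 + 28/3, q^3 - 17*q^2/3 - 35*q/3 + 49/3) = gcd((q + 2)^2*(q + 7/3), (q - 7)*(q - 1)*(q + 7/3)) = q + 7/3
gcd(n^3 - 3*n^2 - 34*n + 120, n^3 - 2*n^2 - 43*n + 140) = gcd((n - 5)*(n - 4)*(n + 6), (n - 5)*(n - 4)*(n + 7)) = n^2 - 9*n + 20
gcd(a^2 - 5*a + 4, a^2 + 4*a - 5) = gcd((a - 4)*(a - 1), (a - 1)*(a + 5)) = a - 1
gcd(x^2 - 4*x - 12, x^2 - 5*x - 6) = x - 6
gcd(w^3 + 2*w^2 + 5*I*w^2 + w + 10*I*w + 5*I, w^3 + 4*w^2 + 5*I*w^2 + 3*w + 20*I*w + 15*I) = w^2 + w*(1 + 5*I) + 5*I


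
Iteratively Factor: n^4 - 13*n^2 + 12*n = (n - 1)*(n^3 + n^2 - 12*n) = n*(n - 1)*(n^2 + n - 12) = n*(n - 1)*(n + 4)*(n - 3)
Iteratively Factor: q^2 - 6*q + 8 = (q - 4)*(q - 2)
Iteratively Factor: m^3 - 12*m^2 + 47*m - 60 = (m - 3)*(m^2 - 9*m + 20) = (m - 5)*(m - 3)*(m - 4)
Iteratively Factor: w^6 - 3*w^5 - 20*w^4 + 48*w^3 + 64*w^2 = (w + 4)*(w^5 - 7*w^4 + 8*w^3 + 16*w^2) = w*(w + 4)*(w^4 - 7*w^3 + 8*w^2 + 16*w) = w*(w - 4)*(w + 4)*(w^3 - 3*w^2 - 4*w) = w*(w - 4)*(w + 1)*(w + 4)*(w^2 - 4*w) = w^2*(w - 4)*(w + 1)*(w + 4)*(w - 4)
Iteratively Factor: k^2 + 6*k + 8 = (k + 2)*(k + 4)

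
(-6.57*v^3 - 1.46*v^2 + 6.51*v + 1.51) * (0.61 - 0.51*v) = 3.3507*v^4 - 3.2631*v^3 - 4.2107*v^2 + 3.201*v + 0.9211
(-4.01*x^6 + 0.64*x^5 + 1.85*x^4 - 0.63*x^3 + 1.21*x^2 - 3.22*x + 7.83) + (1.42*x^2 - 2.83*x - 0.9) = -4.01*x^6 + 0.64*x^5 + 1.85*x^4 - 0.63*x^3 + 2.63*x^2 - 6.05*x + 6.93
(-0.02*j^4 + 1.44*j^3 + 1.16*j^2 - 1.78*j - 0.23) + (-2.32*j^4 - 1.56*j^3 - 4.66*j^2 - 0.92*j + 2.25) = -2.34*j^4 - 0.12*j^3 - 3.5*j^2 - 2.7*j + 2.02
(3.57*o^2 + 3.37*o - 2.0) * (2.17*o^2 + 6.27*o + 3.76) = 7.7469*o^4 + 29.6968*o^3 + 30.2131*o^2 + 0.1312*o - 7.52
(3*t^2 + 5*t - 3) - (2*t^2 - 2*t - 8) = t^2 + 7*t + 5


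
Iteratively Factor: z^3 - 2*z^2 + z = (z)*(z^2 - 2*z + 1) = z*(z - 1)*(z - 1)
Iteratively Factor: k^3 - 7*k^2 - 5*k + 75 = (k + 3)*(k^2 - 10*k + 25) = (k - 5)*(k + 3)*(k - 5)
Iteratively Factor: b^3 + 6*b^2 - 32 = (b + 4)*(b^2 + 2*b - 8) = (b + 4)^2*(b - 2)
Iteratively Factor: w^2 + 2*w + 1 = (w + 1)*(w + 1)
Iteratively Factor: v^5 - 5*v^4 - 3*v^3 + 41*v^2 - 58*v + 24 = (v - 4)*(v^4 - v^3 - 7*v^2 + 13*v - 6) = (v - 4)*(v - 2)*(v^3 + v^2 - 5*v + 3) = (v - 4)*(v - 2)*(v - 1)*(v^2 + 2*v - 3) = (v - 4)*(v - 2)*(v - 1)*(v + 3)*(v - 1)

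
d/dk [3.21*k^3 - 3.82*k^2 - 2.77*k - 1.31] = 9.63*k^2 - 7.64*k - 2.77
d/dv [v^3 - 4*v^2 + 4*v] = 3*v^2 - 8*v + 4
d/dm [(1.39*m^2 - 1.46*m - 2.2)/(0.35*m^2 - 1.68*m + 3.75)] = (-1.8242*m^2 + 11.965*m - 9.171)/(0.1225*m^4 - 1.176*m^3 + 5.4474*m^2 - 12.6*m + 14.0625)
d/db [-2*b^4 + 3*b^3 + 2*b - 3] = -8*b^3 + 9*b^2 + 2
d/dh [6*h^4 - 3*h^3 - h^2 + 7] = h*(24*h^2 - 9*h - 2)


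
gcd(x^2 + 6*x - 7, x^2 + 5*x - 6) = x - 1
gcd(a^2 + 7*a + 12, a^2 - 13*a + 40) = 1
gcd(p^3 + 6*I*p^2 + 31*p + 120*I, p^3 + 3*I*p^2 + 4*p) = 1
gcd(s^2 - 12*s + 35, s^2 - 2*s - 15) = s - 5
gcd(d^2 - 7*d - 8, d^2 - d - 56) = d - 8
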